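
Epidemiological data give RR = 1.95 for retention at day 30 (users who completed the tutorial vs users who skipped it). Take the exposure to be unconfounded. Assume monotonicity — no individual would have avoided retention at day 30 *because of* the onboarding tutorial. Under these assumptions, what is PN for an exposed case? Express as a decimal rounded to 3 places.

Under exogeneity and monotonicity, PN = (RR − 1) / RR = 1 − 1/RR.
PN = (1.95 − 1) / 1.95 = 0.95 / 1.95 ≈ 0.4872

PN ≈ 0.487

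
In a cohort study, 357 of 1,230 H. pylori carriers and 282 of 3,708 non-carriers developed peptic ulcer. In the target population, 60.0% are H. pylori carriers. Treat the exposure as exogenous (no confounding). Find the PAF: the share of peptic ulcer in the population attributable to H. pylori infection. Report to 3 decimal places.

PAF ≈ 0.628

p₁ = P(outcome | exposed) = 357/1230 = 0.29024
p₀ = P(outcome | unexposed) = 282/3708 = 0.076052
Overall risk P(Y=1) = π·p₁ + (1−π)·p₀ = 0.6×0.29024 + 0.4×0.076052 = 0.20457.
Under exogeneity, PAF = [P(Y=1) − p₀] / P(Y=1).
PAF = (0.20457 − 0.076052) / 0.20457 ≈ 0.6282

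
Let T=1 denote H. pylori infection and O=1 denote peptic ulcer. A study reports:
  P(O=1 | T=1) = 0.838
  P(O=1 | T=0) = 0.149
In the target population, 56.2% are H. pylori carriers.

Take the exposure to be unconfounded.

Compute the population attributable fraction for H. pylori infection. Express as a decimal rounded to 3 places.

Let p₁ = 0.838, p₀ = 0.149.
Overall risk P(Y=1) = π·p₁ + (1−π)·p₀ = 0.562×0.838 + 0.438×0.149 = 0.53622.
Under exogeneity, PAF = [P(Y=1) − p₀] / P(Y=1).
PAF = (0.53622 − 0.149) / 0.53622 ≈ 0.7221

PAF ≈ 0.722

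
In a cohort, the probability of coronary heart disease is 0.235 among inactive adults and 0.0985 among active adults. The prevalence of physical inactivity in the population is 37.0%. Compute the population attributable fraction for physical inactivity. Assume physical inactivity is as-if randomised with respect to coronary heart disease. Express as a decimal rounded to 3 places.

Let p₁ = 0.235, p₀ = 0.0985.
Overall risk P(Y=1) = π·p₁ + (1−π)·p₀ = 0.37×0.235 + 0.63×0.0985 = 0.149.
Under exogeneity, PAF = [P(Y=1) − p₀] / P(Y=1).
PAF = (0.149 − 0.0985) / 0.149 ≈ 0.3389

PAF ≈ 0.339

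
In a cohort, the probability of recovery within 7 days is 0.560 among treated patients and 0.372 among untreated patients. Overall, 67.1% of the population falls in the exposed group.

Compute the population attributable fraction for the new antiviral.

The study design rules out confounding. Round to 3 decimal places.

Let p₁ = 0.56, p₀ = 0.372.
Overall risk P(Y=1) = π·p₁ + (1−π)·p₀ = 0.671×0.56 + 0.329×0.372 = 0.49815.
Under exogeneity, PAF = [P(Y=1) − p₀] / P(Y=1).
PAF = (0.49815 − 0.372) / 0.49815 ≈ 0.2532

PAF ≈ 0.253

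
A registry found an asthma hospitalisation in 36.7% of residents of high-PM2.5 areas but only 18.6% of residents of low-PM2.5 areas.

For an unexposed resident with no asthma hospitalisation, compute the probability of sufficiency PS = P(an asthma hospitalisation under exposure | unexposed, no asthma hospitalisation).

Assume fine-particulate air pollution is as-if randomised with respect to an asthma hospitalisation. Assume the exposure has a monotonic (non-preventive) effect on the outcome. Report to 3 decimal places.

PS ≈ 0.222

p₁ = 0.367, p₀ = 0.186.
Under exogeneity and monotonicity, PS = (p₁ − p₀) / (1 − p₀).
PS = (0.367 − 0.186) / (1 − 0.186) = 0.181 / 0.814 ≈ 0.2224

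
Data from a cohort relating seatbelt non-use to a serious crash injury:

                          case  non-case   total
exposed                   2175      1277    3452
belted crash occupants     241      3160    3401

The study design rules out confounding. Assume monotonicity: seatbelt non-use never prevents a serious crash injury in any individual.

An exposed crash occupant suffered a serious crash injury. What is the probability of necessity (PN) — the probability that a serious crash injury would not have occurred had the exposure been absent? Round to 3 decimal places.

PN ≈ 0.888

p₁ = P(outcome | exposed) = 2175/3452 = 0.63007
p₀ = P(outcome | unexposed) = 241/3401 = 0.070862
Under exogeneity and monotonicity, PN = (p₁ − p₀)/p₁.
PN = (0.63007 − 0.070862) / 0.63007 ≈ 0.8875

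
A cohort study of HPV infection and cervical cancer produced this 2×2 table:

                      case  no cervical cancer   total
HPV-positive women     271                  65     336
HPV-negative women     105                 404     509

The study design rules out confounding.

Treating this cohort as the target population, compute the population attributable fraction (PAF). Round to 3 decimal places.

p₁ = P(outcome | exposed) = 271/336 = 0.80655
p₀ = P(outcome | unexposed) = 105/509 = 0.20629
Exposure prevalence π = 336/845 = 0.39763; overall risk P(Y=1) = 0.44497.
Under exogeneity, PAF = [P(Y=1) − p₀]/P(Y=1).
PAF = (0.44497 − 0.20629) / 0.44497 ≈ 0.5364

PAF ≈ 0.536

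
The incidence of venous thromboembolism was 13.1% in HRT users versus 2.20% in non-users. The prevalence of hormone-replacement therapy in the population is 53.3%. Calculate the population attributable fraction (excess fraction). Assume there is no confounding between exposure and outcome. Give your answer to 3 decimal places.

p₁ = 0.131, p₀ = 0.022.
Overall risk P(Y=1) = π·p₁ + (1−π)·p₀ = 0.533×0.131 + 0.467×0.022 = 0.080097.
Under exogeneity, PAF = [P(Y=1) − p₀] / P(Y=1).
PAF = (0.080097 − 0.022) / 0.080097 ≈ 0.7253

PAF ≈ 0.725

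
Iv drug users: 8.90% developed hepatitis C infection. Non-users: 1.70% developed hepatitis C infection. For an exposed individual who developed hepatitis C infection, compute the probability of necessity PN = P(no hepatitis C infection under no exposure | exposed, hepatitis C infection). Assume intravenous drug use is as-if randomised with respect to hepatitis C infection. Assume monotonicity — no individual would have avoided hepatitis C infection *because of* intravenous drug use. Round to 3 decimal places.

p₁ = 0.089, p₀ = 0.017.
Under exogeneity and monotonicity, PN = (p₁ − p₀) / p₁.
PN = (0.089 − 0.017) / 0.089 = 0.072 / 0.089 ≈ 0.8090

PN ≈ 0.809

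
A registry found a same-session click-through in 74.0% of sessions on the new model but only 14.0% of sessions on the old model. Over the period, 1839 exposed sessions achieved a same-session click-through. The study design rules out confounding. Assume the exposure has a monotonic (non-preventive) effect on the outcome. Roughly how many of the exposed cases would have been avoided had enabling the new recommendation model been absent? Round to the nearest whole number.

about 1491 cases

p₁ = 0.74, p₀ = 0.14.
PN = (p₁ − p₀)/p₁ = (0.74 − 0.14) / 0.74 ≈ 0.81081.
Attributable cases ≈ PN × (exposed cases) = 0.81081 × 1839 ≈ 1491.08.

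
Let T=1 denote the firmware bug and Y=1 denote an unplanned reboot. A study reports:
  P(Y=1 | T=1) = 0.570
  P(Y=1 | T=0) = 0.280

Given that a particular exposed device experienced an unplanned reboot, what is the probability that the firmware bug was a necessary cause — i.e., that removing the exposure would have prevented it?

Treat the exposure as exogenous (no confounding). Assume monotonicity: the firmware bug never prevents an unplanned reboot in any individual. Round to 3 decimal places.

PN ≈ 0.509

Let p₁ = 0.57, p₀ = 0.28.
Under exogeneity and monotonicity, PN = (p₁ − p₀) / p₁.
PN = (0.57 − 0.28) / 0.57 = 0.29 / 0.57 ≈ 0.5088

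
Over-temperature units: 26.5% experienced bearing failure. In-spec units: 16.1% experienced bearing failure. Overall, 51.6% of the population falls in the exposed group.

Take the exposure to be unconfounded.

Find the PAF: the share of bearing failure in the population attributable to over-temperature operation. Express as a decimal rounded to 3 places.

PAF ≈ 0.250

p₁ = 0.265, p₀ = 0.161.
Overall risk P(Y=1) = π·p₁ + (1−π)·p₀ = 0.516×0.265 + 0.484×0.161 = 0.21466.
Under exogeneity, PAF = [P(Y=1) − p₀] / P(Y=1).
PAF = (0.21466 − 0.161) / 0.21466 ≈ 0.2500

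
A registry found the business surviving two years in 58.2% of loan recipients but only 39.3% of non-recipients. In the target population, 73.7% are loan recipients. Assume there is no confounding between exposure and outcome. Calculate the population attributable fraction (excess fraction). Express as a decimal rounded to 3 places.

PAF ≈ 0.262

p₁ = 0.582, p₀ = 0.393.
Overall risk P(Y=1) = π·p₁ + (1−π)·p₀ = 0.737×0.582 + 0.263×0.393 = 0.53229.
Under exogeneity, PAF = [P(Y=1) − p₀] / P(Y=1).
PAF = (0.53229 − 0.393) / 0.53229 ≈ 0.2617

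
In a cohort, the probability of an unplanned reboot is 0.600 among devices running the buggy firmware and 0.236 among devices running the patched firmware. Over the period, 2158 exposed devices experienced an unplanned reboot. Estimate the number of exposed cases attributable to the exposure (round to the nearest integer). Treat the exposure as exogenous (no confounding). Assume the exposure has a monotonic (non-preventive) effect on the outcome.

about 1309 cases

Let p₁ = 0.6, p₀ = 0.236.
PN = (p₁ − p₀)/p₁ = (0.6 − 0.236) / 0.6 ≈ 0.60667.
Attributable cases ≈ PN × (exposed cases) = 0.60667 × 2158 ≈ 1309.19.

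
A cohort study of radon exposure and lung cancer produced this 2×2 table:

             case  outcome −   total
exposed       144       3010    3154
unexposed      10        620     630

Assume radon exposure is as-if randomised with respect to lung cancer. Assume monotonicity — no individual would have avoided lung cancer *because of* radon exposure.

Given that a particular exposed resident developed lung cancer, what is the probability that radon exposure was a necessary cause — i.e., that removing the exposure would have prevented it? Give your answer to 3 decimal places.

p₁ = P(outcome | exposed) = 144/3154 = 0.045656
p₀ = P(outcome | unexposed) = 10/630 = 0.015873
Under exogeneity and monotonicity, PN = (p₁ − p₀)/p₁.
PN = (0.045656 − 0.015873) / 0.045656 ≈ 0.6523

PN ≈ 0.652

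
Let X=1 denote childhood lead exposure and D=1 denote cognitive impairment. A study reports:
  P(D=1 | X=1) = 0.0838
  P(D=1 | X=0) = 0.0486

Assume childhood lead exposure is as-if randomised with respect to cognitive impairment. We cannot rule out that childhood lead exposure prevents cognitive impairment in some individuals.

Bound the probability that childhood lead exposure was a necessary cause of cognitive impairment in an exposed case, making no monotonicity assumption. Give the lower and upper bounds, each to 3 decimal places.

Let p₁ = 0.0838, p₀ = 0.0486.
Under exogeneity alone the bounds on PN are max{0,(p₁−p₀)/p₁} ≤ PN ≤ min{1,(1−p₀)/p₁}.
  lower = (p₁ − p₀)/p₁ = 0.0352 / 0.0838 ≈ 0.4200
  upper = min{1, (1 − p₀)/p₁} = 0.9514 / 0.0838 ≈ 11.3532 → capped at 1

0.420 ≤ PN ≤ 1.000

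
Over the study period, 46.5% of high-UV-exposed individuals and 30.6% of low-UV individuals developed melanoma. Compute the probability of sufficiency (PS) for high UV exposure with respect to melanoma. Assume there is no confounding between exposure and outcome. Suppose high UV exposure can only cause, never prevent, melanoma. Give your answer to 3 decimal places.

p₁ = 0.465, p₀ = 0.306.
Under exogeneity and monotonicity, PS = (p₁ − p₀) / (1 − p₀).
PS = (0.465 − 0.306) / (1 − 0.306) = 0.159 / 0.694 ≈ 0.2291

PS ≈ 0.229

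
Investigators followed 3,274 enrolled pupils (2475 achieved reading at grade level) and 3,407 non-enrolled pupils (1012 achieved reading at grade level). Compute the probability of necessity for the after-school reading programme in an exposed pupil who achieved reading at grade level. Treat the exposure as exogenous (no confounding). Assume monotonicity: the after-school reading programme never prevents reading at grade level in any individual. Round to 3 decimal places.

PN ≈ 0.607

p₁ = P(outcome | exposed) = 2475/3274 = 0.75596
p₀ = P(outcome | unexposed) = 1012/3407 = 0.29704
Under exogeneity and monotonicity, PN = (p₁ − p₀) / p₁.
PN = (0.75596 − 0.29704) / 0.75596 = 0.45892 / 0.75596 ≈ 0.6071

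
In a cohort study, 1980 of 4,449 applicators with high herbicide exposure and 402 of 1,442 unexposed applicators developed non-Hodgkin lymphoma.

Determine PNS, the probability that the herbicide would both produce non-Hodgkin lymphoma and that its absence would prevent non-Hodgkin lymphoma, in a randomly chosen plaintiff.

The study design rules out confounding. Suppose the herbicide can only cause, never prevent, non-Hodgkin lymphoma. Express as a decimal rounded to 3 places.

p₁ = P(outcome | exposed) = 1980/4449 = 0.44504
p₀ = P(outcome | unexposed) = 402/1442 = 0.27878
Under exogeneity and monotonicity, PNS = p₁ − p₀.
PNS = 0.44504 − 0.27878 = 0.16626

PNS ≈ 0.166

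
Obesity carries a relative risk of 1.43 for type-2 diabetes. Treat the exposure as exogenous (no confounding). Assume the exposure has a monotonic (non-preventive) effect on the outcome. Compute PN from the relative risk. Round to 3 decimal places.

Under exogeneity and monotonicity, PN = (RR − 1) / RR = 1 − 1/RR.
PN = (1.43 − 1) / 1.43 = 0.43 / 1.43 ≈ 0.3007

PN ≈ 0.301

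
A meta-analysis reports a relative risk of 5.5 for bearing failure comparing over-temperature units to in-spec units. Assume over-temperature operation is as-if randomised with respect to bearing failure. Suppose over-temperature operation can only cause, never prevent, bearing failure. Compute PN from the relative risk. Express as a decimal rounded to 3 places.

PN ≈ 0.818

Under exogeneity and monotonicity, PN = (RR − 1) / RR = 1 − 1/RR.
PN = (5.5 − 1) / 5.5 = 4.5 / 5.5 ≈ 0.8182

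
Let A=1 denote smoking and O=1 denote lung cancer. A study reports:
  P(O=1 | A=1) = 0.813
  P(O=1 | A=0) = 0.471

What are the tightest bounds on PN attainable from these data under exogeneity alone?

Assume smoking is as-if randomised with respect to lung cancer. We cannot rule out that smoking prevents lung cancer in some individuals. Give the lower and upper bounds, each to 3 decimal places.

Let p₁ = 0.813, p₀ = 0.471.
Under exogeneity alone the bounds on PN are max{0,(p₁−p₀)/p₁} ≤ PN ≤ min{1,(1−p₀)/p₁}.
  lower = (p₁ − p₀)/p₁ = 0.342 / 0.813 ≈ 0.4207
  upper = min{1, (1 − p₀)/p₁} = 0.529 / 0.813 ≈ 0.6507

0.421 ≤ PN ≤ 0.651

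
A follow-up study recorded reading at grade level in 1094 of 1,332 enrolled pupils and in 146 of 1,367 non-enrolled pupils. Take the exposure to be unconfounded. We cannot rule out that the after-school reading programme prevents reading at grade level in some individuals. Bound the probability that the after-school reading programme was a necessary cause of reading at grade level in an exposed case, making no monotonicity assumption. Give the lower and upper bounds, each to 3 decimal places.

0.870 ≤ PN ≤ 1.000

p₁ = P(outcome | exposed) = 1094/1332 = 0.82132
p₀ = P(outcome | unexposed) = 146/1367 = 0.1068
Under exogeneity alone the bounds on PN are max{0,(p₁−p₀)/p₁} ≤ PN ≤ min{1,(1−p₀)/p₁}.
  lower = (p₁ − p₀)/p₁ = 0.71452 / 0.82132 ≈ 0.8700
  upper = min{1, (1 − p₀)/p₁} = 0.8932 / 0.82132 ≈ 1.0875 → capped at 1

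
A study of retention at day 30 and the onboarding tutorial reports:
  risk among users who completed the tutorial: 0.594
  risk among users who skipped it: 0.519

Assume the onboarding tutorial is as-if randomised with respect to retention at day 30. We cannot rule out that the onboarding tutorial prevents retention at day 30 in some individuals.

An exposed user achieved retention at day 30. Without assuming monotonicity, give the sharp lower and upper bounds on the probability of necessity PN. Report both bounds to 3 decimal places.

Let p₁ = 0.594, p₀ = 0.519.
Under exogeneity alone the bounds on PN are max{0,(p₁−p₀)/p₁} ≤ PN ≤ min{1,(1−p₀)/p₁}.
  lower = (p₁ − p₀)/p₁ = 0.075 / 0.594 ≈ 0.1263
  upper = min{1, (1 − p₀)/p₁} = 0.481 / 0.594 ≈ 0.8098

0.126 ≤ PN ≤ 0.810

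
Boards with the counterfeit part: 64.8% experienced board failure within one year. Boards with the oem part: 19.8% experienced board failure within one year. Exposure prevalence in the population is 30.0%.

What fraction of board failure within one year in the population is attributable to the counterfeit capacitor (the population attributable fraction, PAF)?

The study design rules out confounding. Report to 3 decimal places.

PAF ≈ 0.405

p₁ = 0.648, p₀ = 0.198.
Overall risk P(Y=1) = π·p₁ + (1−π)·p₀ = 0.3×0.648 + 0.7×0.198 = 0.333.
Under exogeneity, PAF = [P(Y=1) − p₀] / P(Y=1).
PAF = (0.333 − 0.198) / 0.333 ≈ 0.4054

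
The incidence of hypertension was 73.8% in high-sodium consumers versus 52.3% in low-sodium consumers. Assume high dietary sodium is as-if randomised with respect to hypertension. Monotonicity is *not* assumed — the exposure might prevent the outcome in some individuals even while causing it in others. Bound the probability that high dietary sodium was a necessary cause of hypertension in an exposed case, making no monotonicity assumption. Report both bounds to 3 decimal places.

p₁ = 0.738, p₀ = 0.523.
Under exogeneity alone the bounds on PN are max{0,(p₁−p₀)/p₁} ≤ PN ≤ min{1,(1−p₀)/p₁}.
  lower = (p₁ − p₀)/p₁ = 0.215 / 0.738 ≈ 0.2913
  upper = min{1, (1 − p₀)/p₁} = 0.477 / 0.738 ≈ 0.6463

0.291 ≤ PN ≤ 0.646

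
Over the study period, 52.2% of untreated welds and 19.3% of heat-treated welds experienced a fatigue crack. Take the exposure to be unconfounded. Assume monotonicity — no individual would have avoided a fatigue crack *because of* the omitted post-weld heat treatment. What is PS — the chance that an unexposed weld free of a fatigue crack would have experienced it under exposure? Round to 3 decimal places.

PS ≈ 0.408

p₁ = 0.522, p₀ = 0.193.
Under exogeneity and monotonicity, PS = (p₁ − p₀) / (1 − p₀).
PS = (0.522 − 0.193) / (1 − 0.193) = 0.329 / 0.807 ≈ 0.4077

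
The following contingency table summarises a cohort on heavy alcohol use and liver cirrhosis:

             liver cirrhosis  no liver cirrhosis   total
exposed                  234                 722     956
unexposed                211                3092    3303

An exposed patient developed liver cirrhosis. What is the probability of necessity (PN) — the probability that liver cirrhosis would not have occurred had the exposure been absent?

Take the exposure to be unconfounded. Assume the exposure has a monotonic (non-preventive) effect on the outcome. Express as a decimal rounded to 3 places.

p₁ = P(outcome | exposed) = 234/956 = 0.24477
p₀ = P(outcome | unexposed) = 211/3303 = 0.063881
Under exogeneity and monotonicity, PN = (p₁ − p₀)/p₁.
PN = (0.24477 − 0.063881) / 0.24477 ≈ 0.7390

PN ≈ 0.739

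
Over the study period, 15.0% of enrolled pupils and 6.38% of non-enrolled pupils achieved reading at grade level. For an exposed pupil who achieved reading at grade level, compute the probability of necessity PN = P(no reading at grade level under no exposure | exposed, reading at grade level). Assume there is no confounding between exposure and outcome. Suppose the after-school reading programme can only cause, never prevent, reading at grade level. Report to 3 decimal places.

p₁ = 0.15, p₀ = 0.0638.
Under exogeneity and monotonicity, PN = (p₁ − p₀) / p₁.
PN = (0.15 − 0.0638) / 0.15 = 0.0862 / 0.15 ≈ 0.5747

PN ≈ 0.575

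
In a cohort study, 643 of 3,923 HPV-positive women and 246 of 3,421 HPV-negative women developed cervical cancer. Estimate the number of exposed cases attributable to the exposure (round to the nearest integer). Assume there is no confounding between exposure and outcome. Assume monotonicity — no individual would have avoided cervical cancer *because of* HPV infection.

p₁ = P(outcome | exposed) = 643/3923 = 0.16391
p₀ = P(outcome | unexposed) = 246/3421 = 0.071909
PN = (p₁ − p₀)/p₁ = (0.16391 − 0.071909) / 0.16391 ≈ 0.56128.
Attributable cases ≈ PN × (exposed cases) = 0.56128 × 643 ≈ 360.90.

about 361 cases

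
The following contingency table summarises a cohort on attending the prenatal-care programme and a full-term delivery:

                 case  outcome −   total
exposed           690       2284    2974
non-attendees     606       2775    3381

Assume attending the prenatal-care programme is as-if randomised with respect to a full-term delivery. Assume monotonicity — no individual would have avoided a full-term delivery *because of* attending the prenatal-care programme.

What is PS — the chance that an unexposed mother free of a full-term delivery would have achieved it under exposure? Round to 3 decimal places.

PS ≈ 0.064

p₁ = P(outcome | exposed) = 690/2974 = 0.23201
p₀ = P(outcome | unexposed) = 606/3381 = 0.17924
Under exogeneity and monotonicity, PS = (p₁ − p₀)/(1 − p₀).
PS = (0.23201 − 0.17924) / 0.82076 ≈ 0.0643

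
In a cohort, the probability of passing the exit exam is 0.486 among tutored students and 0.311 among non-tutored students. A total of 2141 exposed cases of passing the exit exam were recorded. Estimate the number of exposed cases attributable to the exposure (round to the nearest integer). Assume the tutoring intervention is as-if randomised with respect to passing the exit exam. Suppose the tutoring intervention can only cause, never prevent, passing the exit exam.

about 771 cases

Let p₁ = 0.486, p₀ = 0.311.
PN = (p₁ − p₀)/p₁ = (0.486 − 0.311) / 0.486 ≈ 0.36008.
Attributable cases ≈ PN × (exposed cases) = 0.36008 × 2141 ≈ 770.94.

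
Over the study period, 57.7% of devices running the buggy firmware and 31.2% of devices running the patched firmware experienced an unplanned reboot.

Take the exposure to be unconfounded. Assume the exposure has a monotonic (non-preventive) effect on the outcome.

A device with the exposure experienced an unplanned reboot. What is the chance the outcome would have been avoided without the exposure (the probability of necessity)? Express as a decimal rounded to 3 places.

PN ≈ 0.459

p₁ = 0.577, p₀ = 0.312.
Under exogeneity and monotonicity, PN = (p₁ − p₀) / p₁.
PN = (0.577 − 0.312) / 0.577 = 0.265 / 0.577 ≈ 0.4593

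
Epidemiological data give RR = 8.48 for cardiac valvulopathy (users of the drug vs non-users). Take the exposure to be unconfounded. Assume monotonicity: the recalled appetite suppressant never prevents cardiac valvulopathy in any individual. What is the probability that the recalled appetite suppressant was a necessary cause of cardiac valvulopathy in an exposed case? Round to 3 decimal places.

PN ≈ 0.882

Under exogeneity and monotonicity, PN = (RR − 1) / RR = 1 − 1/RR.
PN = (8.48 − 1) / 8.48 = 7.48 / 8.48 ≈ 0.8821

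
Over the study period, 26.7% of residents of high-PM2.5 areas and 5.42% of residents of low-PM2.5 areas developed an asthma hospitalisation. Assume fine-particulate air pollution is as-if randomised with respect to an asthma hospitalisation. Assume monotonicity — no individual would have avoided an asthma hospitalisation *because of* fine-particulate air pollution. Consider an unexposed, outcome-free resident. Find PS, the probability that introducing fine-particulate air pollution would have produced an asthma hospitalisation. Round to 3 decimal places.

p₁ = 0.267, p₀ = 0.0542.
Under exogeneity and monotonicity, PS = (p₁ − p₀) / (1 − p₀).
PS = (0.267 − 0.0542) / (1 − 0.0542) = 0.2128 / 0.9458 ≈ 0.2250

PS ≈ 0.225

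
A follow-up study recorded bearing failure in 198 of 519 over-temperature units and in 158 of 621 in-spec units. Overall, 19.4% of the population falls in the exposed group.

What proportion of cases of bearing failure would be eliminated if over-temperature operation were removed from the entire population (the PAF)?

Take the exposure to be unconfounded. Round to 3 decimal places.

p₁ = P(outcome | exposed) = 198/519 = 0.3815
p₀ = P(outcome | unexposed) = 158/621 = 0.25443
Overall risk P(Y=1) = π·p₁ + (1−π)·p₀ = 0.194×0.3815 + 0.806×0.25443 = 0.27908.
Under exogeneity, PAF = [P(Y=1) − p₀] / P(Y=1).
PAF = (0.27908 − 0.25443) / 0.27908 ≈ 0.0883

PAF ≈ 0.088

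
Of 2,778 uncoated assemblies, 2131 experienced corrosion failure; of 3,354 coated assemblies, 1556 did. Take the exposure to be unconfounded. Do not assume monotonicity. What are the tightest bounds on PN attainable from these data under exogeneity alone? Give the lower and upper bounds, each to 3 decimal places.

p₁ = P(outcome | exposed) = 2131/2778 = 0.7671
p₀ = P(outcome | unexposed) = 1556/3354 = 0.46392
Under exogeneity alone the bounds on PN are max{0,(p₁−p₀)/p₁} ≤ PN ≤ min{1,(1−p₀)/p₁}.
  lower = (p₁ − p₀)/p₁ = 0.30317 / 0.7671 ≈ 0.3952
  upper = min{1, (1 − p₀)/p₁} = 0.53608 / 0.7671 ≈ 0.6988

0.395 ≤ PN ≤ 0.699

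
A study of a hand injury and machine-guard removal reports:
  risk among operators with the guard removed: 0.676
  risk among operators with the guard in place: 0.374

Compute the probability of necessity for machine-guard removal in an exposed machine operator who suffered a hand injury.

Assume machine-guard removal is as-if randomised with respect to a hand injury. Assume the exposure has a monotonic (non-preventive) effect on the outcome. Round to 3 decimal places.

Let p₁ = 0.676, p₀ = 0.374.
Under exogeneity and monotonicity, PN = (p₁ − p₀) / p₁.
PN = (0.676 − 0.374) / 0.676 = 0.302 / 0.676 ≈ 0.4467

PN ≈ 0.447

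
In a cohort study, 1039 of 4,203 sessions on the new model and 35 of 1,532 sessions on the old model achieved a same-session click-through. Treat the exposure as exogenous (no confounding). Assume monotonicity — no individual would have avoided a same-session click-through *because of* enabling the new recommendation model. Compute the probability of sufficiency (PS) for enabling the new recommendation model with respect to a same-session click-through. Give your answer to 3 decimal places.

PS ≈ 0.230

p₁ = P(outcome | exposed) = 1039/4203 = 0.2472
p₀ = P(outcome | unexposed) = 35/1532 = 0.022846
Under exogeneity and monotonicity, PS = (p₁ − p₀) / (1 − p₀).
PS = (0.2472 − 0.022846) / (1 − 0.022846) = 0.22436 / 0.97715 ≈ 0.2296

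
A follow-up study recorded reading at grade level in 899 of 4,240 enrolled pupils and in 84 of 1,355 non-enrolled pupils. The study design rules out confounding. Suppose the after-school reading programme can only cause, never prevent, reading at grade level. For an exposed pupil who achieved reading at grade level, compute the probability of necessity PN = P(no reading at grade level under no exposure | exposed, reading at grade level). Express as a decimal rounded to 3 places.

PN ≈ 0.708

p₁ = P(outcome | exposed) = 899/4240 = 0.21203
p₀ = P(outcome | unexposed) = 84/1355 = 0.061993
Under exogeneity and monotonicity, PN = (p₁ − p₀) / p₁.
PN = (0.21203 − 0.061993) / 0.21203 = 0.15004 / 0.21203 ≈ 0.7076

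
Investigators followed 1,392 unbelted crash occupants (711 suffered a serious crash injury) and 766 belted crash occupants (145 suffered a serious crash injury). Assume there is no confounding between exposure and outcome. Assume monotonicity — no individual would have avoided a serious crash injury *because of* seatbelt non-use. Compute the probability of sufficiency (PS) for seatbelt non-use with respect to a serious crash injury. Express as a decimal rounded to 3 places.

p₁ = P(outcome | exposed) = 711/1392 = 0.51078
p₀ = P(outcome | unexposed) = 145/766 = 0.1893
Under exogeneity and monotonicity, PS = (p₁ − p₀) / (1 − p₀).
PS = (0.51078 − 0.1893) / (1 − 0.1893) = 0.32148 / 0.8107 ≈ 0.3965

PS ≈ 0.397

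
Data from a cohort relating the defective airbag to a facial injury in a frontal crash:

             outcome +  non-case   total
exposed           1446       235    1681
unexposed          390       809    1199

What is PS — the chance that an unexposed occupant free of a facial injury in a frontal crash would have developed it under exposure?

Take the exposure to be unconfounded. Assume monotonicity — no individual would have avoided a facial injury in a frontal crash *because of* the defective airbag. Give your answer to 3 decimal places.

PS ≈ 0.793

p₁ = P(outcome | exposed) = 1446/1681 = 0.8602
p₀ = P(outcome | unexposed) = 390/1199 = 0.32527
Under exogeneity and monotonicity, PS = (p₁ − p₀) / (1 − p₀).
PS = (0.8602 − 0.32527) / (1 − 0.32527) = 0.53493 / 0.67473 ≈ 0.7928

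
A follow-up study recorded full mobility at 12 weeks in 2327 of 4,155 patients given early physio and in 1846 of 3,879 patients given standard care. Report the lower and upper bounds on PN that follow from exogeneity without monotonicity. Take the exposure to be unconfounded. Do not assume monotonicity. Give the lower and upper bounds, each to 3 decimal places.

p₁ = P(outcome | exposed) = 2327/4155 = 0.56005
p₀ = P(outcome | unexposed) = 1846/3879 = 0.4759
Under exogeneity alone the bounds on PN are max{0,(p₁−p₀)/p₁} ≤ PN ≤ min{1,(1−p₀)/p₁}.
  lower = (p₁ − p₀)/p₁ = 0.084152 / 0.56005 ≈ 0.1503
  upper = min{1, (1 − p₀)/p₁} = 0.5241 / 0.56005 ≈ 0.9358

0.150 ≤ PN ≤ 0.936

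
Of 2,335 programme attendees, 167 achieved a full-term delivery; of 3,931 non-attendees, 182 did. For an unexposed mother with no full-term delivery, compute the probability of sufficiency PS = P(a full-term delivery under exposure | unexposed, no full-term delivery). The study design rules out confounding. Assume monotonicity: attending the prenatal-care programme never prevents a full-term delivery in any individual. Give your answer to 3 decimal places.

p₁ = P(outcome | exposed) = 167/2335 = 0.07152
p₀ = P(outcome | unexposed) = 182/3931 = 0.046299
Under exogeneity and monotonicity, PS = (p₁ − p₀) / (1 − p₀).
PS = (0.07152 − 0.046299) / (1 − 0.046299) = 0.025222 / 0.9537 ≈ 0.0264

PS ≈ 0.026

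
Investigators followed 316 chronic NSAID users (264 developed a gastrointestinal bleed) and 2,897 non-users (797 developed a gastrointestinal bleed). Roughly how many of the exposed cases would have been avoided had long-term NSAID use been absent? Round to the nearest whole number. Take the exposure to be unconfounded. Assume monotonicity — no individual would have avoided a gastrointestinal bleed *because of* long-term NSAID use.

about 177 cases

p₁ = P(outcome | exposed) = 264/316 = 0.83544
p₀ = P(outcome | unexposed) = 797/2897 = 0.27511
PN = (p₁ − p₀)/p₁ = (0.83544 − 0.27511) / 0.83544 ≈ 0.67070.
Attributable cases ≈ PN × (exposed cases) = 0.67070 × 264 ≈ 177.06.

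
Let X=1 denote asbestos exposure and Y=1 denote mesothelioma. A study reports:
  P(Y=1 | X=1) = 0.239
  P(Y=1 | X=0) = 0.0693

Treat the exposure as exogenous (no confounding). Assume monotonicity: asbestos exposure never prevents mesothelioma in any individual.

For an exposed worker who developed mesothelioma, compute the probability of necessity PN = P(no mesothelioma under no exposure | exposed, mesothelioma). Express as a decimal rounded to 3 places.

Let p₁ = 0.239, p₀ = 0.0693.
Under exogeneity and monotonicity, PN = (p₁ − p₀) / p₁.
PN = (0.239 − 0.0693) / 0.239 = 0.1697 / 0.239 ≈ 0.7100

PN ≈ 0.710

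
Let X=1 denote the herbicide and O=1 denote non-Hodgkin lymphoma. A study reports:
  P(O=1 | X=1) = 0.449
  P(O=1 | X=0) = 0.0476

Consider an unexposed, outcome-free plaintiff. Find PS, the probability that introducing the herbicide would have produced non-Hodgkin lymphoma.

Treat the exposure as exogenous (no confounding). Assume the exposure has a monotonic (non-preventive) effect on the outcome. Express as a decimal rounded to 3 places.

PS ≈ 0.421

Let p₁ = 0.449, p₀ = 0.0476.
Under exogeneity and monotonicity, PS = (p₁ − p₀) / (1 − p₀).
PS = (0.449 − 0.0476) / (1 − 0.0476) = 0.4014 / 0.9524 ≈ 0.4215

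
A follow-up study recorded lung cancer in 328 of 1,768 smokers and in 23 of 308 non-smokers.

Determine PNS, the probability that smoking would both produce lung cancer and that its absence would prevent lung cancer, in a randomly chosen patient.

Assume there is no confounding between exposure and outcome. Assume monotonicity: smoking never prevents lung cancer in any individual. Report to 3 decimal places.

p₁ = P(outcome | exposed) = 328/1768 = 0.18552
p₀ = P(outcome | unexposed) = 23/308 = 0.074675
Under exogeneity and monotonicity, PNS = p₁ − p₀.
PNS = 0.18552 − 0.074675 = 0.11085

PNS ≈ 0.111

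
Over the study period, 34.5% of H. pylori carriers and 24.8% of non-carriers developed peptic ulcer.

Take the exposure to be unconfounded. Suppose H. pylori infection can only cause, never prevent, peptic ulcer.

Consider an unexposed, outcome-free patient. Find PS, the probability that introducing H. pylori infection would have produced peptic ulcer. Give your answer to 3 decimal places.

PS ≈ 0.129

p₁ = 0.345, p₀ = 0.248.
Under exogeneity and monotonicity, PS = (p₁ − p₀) / (1 − p₀).
PS = (0.345 − 0.248) / (1 − 0.248) = 0.097 / 0.752 ≈ 0.1290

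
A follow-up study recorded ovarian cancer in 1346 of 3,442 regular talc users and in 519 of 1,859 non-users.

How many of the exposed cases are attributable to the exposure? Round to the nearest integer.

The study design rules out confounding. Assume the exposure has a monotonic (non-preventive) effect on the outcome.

p₁ = P(outcome | exposed) = 1346/3442 = 0.39105
p₀ = P(outcome | unexposed) = 519/1859 = 0.27918
PN = (p₁ − p₀)/p₁ = (0.39105 − 0.27918) / 0.39105 ≈ 0.28607.
Attributable cases ≈ PN × (exposed cases) = 0.28607 × 1346 ≈ 385.05.

about 385 cases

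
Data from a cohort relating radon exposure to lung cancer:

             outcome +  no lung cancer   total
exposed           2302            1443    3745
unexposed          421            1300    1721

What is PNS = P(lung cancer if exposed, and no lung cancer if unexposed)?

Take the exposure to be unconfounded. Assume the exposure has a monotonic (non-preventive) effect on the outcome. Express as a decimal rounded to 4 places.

PNS ≈ 0.3701

p₁ = P(outcome | exposed) = 2302/3745 = 0.61469
p₀ = P(outcome | unexposed) = 421/1721 = 0.24463
Under exogeneity and monotonicity, PNS = p₁ − p₀.
PNS = 0.61469 − 0.24463 = 0.37006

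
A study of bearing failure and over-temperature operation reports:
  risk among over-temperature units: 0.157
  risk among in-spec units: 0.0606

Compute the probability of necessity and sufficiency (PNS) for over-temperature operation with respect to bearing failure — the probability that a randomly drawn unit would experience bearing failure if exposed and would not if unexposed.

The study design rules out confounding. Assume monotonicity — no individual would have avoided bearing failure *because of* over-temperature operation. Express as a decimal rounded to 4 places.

PNS ≈ 0.0964

Let p₁ = 0.157, p₀ = 0.0606.
Under exogeneity and monotonicity, PNS = p₁ − p₀.
PNS = 0.157 − 0.0606 = 0.0964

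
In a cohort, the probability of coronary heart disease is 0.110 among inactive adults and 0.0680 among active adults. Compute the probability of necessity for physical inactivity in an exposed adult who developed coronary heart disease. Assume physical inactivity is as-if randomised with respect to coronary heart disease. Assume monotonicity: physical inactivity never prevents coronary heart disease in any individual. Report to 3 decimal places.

Let p₁ = 0.11, p₀ = 0.068.
Under exogeneity and monotonicity, PN = (p₁ − p₀) / p₁.
PN = (0.11 − 0.068) / 0.11 = 0.042 / 0.11 ≈ 0.3818

PN ≈ 0.382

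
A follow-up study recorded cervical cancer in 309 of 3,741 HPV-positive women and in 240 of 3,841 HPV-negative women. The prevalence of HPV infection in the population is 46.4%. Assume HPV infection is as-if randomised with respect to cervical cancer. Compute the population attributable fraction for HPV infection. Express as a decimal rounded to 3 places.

p₁ = P(outcome | exposed) = 309/3741 = 0.082598
p₀ = P(outcome | unexposed) = 240/3841 = 0.062484
Overall risk P(Y=1) = π·p₁ + (1−π)·p₀ = 0.464×0.082598 + 0.536×0.062484 = 0.071817.
Under exogeneity, PAF = [P(Y=1) − p₀] / P(Y=1).
PAF = (0.071817 − 0.062484) / 0.071817 ≈ 0.1300

PAF ≈ 0.130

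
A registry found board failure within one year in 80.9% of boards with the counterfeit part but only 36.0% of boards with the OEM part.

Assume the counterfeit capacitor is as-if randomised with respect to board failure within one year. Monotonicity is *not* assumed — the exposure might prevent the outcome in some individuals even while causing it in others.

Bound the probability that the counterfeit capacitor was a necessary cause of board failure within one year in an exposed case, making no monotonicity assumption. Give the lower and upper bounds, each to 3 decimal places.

0.555 ≤ PN ≤ 0.791

p₁ = 0.809, p₀ = 0.36.
Under exogeneity alone the bounds on PN are max{0,(p₁−p₀)/p₁} ≤ PN ≤ min{1,(1−p₀)/p₁}.
  lower = (p₁ − p₀)/p₁ = 0.449 / 0.809 ≈ 0.5550
  upper = min{1, (1 − p₀)/p₁} = 0.64 / 0.809 ≈ 0.7911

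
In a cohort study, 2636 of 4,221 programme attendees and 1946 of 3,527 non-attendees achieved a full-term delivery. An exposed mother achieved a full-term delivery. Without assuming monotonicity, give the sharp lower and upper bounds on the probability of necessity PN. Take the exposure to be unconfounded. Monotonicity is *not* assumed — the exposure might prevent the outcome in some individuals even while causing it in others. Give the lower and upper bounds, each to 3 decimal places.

0.116 ≤ PN ≤ 0.718

p₁ = P(outcome | exposed) = 2636/4221 = 0.6245
p₀ = P(outcome | unexposed) = 1946/3527 = 0.55174
Under exogeneity alone the bounds on PN are max{0,(p₁−p₀)/p₁} ≤ PN ≤ min{1,(1−p₀)/p₁}.
  lower = (p₁ − p₀)/p₁ = 0.072753 / 0.6245 ≈ 0.1165
  upper = min{1, (1 − p₀)/p₁} = 0.44826 / 0.6245 ≈ 0.7178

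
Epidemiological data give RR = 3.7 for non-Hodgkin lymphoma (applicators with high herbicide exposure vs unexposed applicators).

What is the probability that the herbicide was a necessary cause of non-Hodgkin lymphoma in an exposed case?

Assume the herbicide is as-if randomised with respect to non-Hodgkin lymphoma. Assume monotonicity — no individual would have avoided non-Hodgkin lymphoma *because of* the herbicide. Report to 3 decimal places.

Under exogeneity and monotonicity, PN = (RR − 1) / RR = 1 − 1/RR.
PN = (3.7 − 1) / 3.7 = 2.7 / 3.7 ≈ 0.7297

PN ≈ 0.730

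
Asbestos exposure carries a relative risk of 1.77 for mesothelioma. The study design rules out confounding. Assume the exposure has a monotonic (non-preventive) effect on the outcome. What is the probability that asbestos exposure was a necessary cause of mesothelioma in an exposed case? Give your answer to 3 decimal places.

PN ≈ 0.435

Under exogeneity and monotonicity, PN = (RR − 1) / RR = 1 − 1/RR.
PN = (1.77 − 1) / 1.77 = 0.77 / 1.77 ≈ 0.4350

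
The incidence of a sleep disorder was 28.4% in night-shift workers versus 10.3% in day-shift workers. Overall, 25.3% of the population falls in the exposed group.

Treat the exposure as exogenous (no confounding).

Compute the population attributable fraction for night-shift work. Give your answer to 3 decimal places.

p₁ = 0.284, p₀ = 0.103.
Overall risk P(Y=1) = π·p₁ + (1−π)·p₀ = 0.253×0.284 + 0.747×0.103 = 0.14879.
Under exogeneity, PAF = [P(Y=1) − p₀] / P(Y=1).
PAF = (0.14879 − 0.103) / 0.14879 ≈ 0.3078

PAF ≈ 0.308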